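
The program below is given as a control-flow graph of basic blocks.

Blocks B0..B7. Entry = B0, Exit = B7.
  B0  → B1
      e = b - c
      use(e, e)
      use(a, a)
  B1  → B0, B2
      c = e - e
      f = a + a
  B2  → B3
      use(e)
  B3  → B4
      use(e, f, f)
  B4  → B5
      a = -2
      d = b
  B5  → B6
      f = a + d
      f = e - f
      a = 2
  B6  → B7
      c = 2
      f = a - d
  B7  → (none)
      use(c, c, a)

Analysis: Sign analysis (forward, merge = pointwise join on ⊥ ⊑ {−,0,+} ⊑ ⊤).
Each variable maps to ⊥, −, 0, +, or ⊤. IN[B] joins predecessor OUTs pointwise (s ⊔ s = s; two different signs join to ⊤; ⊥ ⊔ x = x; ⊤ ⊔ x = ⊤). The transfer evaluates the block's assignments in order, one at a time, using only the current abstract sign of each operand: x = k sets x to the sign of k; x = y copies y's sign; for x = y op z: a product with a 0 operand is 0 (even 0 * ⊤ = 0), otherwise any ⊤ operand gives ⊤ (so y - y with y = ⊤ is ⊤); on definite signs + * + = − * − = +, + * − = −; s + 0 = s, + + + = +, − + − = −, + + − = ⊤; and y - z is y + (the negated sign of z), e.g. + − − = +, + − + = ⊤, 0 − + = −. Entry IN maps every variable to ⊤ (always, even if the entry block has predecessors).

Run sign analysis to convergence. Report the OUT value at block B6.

Answer: {a: +, b: ⊤, c: +, d: ⊤, e: ⊤, f: ⊤}

Trace:
Fixpoint table:
  B0:   IN=(all ⊤)   OUT=(all ⊤)
  B1:   IN=(all ⊤)   OUT=(all ⊤)
  B2:   IN=(all ⊤)   OUT=(all ⊤)
  B3:   IN=(all ⊤)   OUT=(all ⊤)
  B4:   IN=(all ⊤)   OUT={a:-; rest ⊤}
  B5:   IN={a:-; rest ⊤}   OUT={a:+; rest ⊤}
  B6:   IN={a:+; rest ⊤}   OUT={a:+, c:+; rest ⊤}
  B7:   IN={a:+, c:+; rest ⊤}   OUT={a:+, c:+; rest ⊤}

Merge at B6: IN[B6] = OUT[B5] = {a: +, b: ⊤, c: ⊤, d: ⊤, e: ⊤, f: ⊤}
Applying B6's transfer function to that IN value gives OUT[B6] (row B6 above).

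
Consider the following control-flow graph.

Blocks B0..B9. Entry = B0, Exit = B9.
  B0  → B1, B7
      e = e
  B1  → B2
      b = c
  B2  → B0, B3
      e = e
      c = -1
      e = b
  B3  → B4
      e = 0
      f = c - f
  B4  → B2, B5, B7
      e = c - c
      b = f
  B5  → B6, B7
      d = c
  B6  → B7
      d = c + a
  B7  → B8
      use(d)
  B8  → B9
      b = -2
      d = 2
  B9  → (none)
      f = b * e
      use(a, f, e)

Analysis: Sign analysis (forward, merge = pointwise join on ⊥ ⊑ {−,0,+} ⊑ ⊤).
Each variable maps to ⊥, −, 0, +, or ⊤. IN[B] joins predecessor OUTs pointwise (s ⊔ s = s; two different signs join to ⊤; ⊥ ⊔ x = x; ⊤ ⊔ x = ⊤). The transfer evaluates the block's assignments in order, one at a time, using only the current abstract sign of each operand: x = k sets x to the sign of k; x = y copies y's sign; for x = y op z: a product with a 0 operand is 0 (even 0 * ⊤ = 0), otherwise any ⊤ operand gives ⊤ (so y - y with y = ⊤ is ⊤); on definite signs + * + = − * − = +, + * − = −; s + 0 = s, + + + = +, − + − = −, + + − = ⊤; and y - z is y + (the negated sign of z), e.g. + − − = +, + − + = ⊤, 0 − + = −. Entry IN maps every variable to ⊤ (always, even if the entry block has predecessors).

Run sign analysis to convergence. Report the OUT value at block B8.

Answer: {a: ⊤, b: -, c: ⊤, d: +, e: ⊤, f: ⊤}

Derivation:
Converged values:
  B0:  IN=(all ⊤)  OUT=(all ⊤)
  B1:  IN=(all ⊤)  OUT=(all ⊤)
  B2:  IN=(all ⊤)  OUT={c:-; rest ⊤}
  B3:  IN={c:-; rest ⊤}  OUT={c:-, e:0; rest ⊤}
  B4:  IN={c:-, e:0; rest ⊤}  OUT={c:-; rest ⊤}
  B5:  IN={c:-; rest ⊤}  OUT={c:-, d:-; rest ⊤}
  B6:  IN={c:-, d:-; rest ⊤}  OUT={c:-; rest ⊤}
  B7:  IN=(all ⊤)  OUT=(all ⊤)
  B8:  IN=(all ⊤)  OUT={b:-, d:+; rest ⊤}
  B9:  IN={b:-, d:+; rest ⊤}  OUT={b:-, d:+; rest ⊤}

Merge at B8: IN[B8] = OUT[B7] = {a: ⊤, b: ⊤, c: ⊤, d: ⊤, e: ⊤, f: ⊤}
Applying B8's transfer function to that IN value gives OUT[B8] (row B8 above).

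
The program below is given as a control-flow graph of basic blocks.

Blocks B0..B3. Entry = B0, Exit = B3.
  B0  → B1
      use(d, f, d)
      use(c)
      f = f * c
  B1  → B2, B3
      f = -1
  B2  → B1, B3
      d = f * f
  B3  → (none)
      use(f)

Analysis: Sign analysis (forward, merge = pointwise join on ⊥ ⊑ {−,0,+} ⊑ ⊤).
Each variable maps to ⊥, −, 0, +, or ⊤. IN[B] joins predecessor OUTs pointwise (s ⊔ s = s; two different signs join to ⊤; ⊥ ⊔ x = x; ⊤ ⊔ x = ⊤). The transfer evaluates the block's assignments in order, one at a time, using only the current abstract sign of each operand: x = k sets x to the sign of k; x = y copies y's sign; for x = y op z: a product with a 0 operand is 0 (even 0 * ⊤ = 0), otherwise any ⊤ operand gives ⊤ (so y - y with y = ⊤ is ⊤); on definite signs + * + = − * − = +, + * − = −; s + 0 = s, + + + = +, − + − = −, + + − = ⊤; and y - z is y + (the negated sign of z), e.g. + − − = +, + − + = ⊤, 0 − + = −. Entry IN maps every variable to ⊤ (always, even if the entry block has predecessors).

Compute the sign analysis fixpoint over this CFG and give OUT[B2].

Converged values:
  B0:   IN=(all ⊤)   OUT=(all ⊤)
  B1:   IN=(all ⊤)   OUT={f:-; rest ⊤}
  B2:   IN={f:-; rest ⊤}   OUT={d:+, f:-; rest ⊤}
  B3:   IN={f:-; rest ⊤}   OUT={f:-; rest ⊤}

Merge at B2: IN[B2] = OUT[B1] = {a: ⊤, b: ⊤, c: ⊤, d: ⊤, e: ⊤, f: -}
Applying B2's transfer function to that IN value gives OUT[B2] (row B2 above).

Answer: {a: ⊤, b: ⊤, c: ⊤, d: +, e: ⊤, f: -}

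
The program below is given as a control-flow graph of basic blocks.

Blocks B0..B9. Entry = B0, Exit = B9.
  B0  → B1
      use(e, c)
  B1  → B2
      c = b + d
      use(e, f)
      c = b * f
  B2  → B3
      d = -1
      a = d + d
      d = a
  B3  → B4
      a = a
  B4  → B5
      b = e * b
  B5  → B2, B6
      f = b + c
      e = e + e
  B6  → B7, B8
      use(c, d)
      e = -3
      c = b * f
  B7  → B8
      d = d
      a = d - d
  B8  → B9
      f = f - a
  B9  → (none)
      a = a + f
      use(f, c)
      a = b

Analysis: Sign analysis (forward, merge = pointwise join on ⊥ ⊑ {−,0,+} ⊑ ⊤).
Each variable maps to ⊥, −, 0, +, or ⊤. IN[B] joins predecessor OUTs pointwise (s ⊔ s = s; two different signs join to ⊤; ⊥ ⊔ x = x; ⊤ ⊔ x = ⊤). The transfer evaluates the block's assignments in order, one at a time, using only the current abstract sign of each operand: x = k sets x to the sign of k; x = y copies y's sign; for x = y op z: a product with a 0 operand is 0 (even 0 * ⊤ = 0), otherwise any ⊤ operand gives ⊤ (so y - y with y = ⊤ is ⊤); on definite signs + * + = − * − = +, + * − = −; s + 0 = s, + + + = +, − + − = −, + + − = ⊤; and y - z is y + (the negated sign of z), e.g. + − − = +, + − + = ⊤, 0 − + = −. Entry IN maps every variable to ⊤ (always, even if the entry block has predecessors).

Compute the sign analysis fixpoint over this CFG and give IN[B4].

Answer: {a: -, b: ⊤, c: ⊤, d: -, e: ⊤, f: ⊤}

Trace:
Converged values:
  B0:  IN=(all ⊤)  OUT=(all ⊤)
  B1:  IN=(all ⊤)  OUT=(all ⊤)
  B2:  IN=(all ⊤)  OUT={a:-, d:-; rest ⊤}
  B3:  IN={a:-, d:-; rest ⊤}  OUT={a:-, d:-; rest ⊤}
  B4:  IN={a:-, d:-; rest ⊤}  OUT={a:-, d:-; rest ⊤}
  B5:  IN={a:-, d:-; rest ⊤}  OUT={a:-, d:-; rest ⊤}
  B6:  IN={a:-, d:-; rest ⊤}  OUT={a:-, d:-, e:-; rest ⊤}
  B7:  IN={a:-, d:-, e:-; rest ⊤}  OUT={d:-, e:-; rest ⊤}
  B8:  IN={d:-, e:-; rest ⊤}  OUT={d:-, e:-; rest ⊤}
  B9:  IN={d:-, e:-; rest ⊤}  OUT={d:-, e:-; rest ⊤}

Merge at B4: IN[B4] = OUT[B3] = {a: -, b: ⊤, c: ⊤, d: -, e: ⊤, f: ⊤}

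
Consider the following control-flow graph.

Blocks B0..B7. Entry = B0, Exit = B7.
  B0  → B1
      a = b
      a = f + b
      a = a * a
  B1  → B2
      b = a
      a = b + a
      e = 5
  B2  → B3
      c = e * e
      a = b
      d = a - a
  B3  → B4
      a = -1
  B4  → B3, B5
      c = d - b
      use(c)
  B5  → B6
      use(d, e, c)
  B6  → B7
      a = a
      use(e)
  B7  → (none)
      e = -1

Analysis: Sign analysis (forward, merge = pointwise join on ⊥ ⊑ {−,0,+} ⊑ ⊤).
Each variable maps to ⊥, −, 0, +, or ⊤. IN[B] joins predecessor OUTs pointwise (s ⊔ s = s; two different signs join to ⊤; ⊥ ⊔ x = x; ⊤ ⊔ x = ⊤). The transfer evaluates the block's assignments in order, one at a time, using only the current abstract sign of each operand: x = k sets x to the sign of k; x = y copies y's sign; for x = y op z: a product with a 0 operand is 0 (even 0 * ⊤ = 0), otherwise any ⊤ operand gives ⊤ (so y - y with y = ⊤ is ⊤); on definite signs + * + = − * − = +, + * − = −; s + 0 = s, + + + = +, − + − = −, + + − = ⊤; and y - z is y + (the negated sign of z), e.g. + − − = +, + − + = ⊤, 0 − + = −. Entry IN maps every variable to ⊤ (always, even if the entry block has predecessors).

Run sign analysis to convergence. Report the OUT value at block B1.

Converged values:
  B0: | IN=(all ⊤) | OUT=(all ⊤)
  B1: | IN=(all ⊤) | OUT={e:+; rest ⊤}
  B2: | IN={e:+; rest ⊤} | OUT={c:+, e:+; rest ⊤}
  B3: | IN={e:+; rest ⊤} | OUT={a:-, e:+; rest ⊤}
  B4: | IN={a:-, e:+; rest ⊤} | OUT={a:-, e:+; rest ⊤}
  B5: | IN={a:-, e:+; rest ⊤} | OUT={a:-, e:+; rest ⊤}
  B6: | IN={a:-, e:+; rest ⊤} | OUT={a:-, e:+; rest ⊤}
  B7: | IN={a:-, e:+; rest ⊤} | OUT={a:-, e:-; rest ⊤}

Merge at B1: IN[B1] = OUT[B0] = {a: ⊤, b: ⊤, c: ⊤, d: ⊤, e: ⊤, f: ⊤}
Applying B1's transfer function to that IN value gives OUT[B1] (row B1 above).

Answer: {a: ⊤, b: ⊤, c: ⊤, d: ⊤, e: +, f: ⊤}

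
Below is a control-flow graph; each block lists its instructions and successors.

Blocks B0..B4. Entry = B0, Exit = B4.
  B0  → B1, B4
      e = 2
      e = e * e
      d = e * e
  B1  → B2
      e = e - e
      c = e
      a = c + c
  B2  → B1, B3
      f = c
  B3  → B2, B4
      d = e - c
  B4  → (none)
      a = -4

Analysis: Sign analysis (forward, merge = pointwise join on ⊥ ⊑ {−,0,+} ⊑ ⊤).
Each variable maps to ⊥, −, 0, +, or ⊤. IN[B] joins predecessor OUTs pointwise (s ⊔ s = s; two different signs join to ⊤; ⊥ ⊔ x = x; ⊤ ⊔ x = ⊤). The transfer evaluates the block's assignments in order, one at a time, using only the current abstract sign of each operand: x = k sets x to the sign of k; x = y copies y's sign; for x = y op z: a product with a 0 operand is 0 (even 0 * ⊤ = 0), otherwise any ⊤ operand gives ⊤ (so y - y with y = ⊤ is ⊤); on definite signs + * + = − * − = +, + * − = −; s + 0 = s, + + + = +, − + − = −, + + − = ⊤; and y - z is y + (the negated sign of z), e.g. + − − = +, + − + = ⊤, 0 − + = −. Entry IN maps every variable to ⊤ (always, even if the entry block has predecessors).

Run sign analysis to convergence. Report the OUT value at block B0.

Answer: {a: ⊤, b: ⊤, c: ⊤, d: +, e: +, f: ⊤}

Trace:
Fixpoint table:
  B0:  IN=(all ⊤)  OUT={d:+, e:+; rest ⊤}
  B1:  IN=(all ⊤)  OUT=(all ⊤)
  B2:  IN=(all ⊤)  OUT=(all ⊤)
  B3:  IN=(all ⊤)  OUT=(all ⊤)
  B4:  IN=(all ⊤)  OUT={a:-; rest ⊤}

B0 is the boundary node: IN[B0] = {a: ⊤, b: ⊤, c: ⊤, d: ⊤, e: ⊤, f: ⊤}
Applying B0's transfer function to that IN value gives OUT[B0] (row B0 above).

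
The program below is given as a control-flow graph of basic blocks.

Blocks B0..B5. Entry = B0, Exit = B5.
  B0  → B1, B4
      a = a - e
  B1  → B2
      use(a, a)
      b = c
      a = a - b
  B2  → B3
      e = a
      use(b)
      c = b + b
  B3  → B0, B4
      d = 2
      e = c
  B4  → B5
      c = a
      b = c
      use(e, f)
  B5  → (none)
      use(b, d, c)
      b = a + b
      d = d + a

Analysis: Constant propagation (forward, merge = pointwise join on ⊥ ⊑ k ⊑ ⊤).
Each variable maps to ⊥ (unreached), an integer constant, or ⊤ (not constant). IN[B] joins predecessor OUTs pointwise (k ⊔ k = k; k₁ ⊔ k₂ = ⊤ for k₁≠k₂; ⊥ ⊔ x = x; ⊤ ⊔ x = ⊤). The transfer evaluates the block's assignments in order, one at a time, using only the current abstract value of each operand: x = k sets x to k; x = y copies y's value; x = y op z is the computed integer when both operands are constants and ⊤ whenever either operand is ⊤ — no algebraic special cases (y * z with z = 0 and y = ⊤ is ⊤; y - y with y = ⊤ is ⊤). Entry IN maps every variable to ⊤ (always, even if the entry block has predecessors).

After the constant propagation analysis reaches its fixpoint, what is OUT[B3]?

Converged values:
  B0:   IN=(all ⊤)   OUT=(all ⊤)
  B1:   IN=(all ⊤)   OUT=(all ⊤)
  B2:   IN=(all ⊤)   OUT=(all ⊤)
  B3:   IN=(all ⊤)   OUT={d:2; rest ⊤}
  B4:   IN=(all ⊤)   OUT=(all ⊤)
  B5:   IN=(all ⊤)   OUT=(all ⊤)

Merge at B3: IN[B3] = OUT[B2] = {a: ⊤, b: ⊤, c: ⊤, d: ⊤, e: ⊤, f: ⊤}
Applying B3's transfer function to that IN value gives OUT[B3] (row B3 above).

Answer: {a: ⊤, b: ⊤, c: ⊤, d: 2, e: ⊤, f: ⊤}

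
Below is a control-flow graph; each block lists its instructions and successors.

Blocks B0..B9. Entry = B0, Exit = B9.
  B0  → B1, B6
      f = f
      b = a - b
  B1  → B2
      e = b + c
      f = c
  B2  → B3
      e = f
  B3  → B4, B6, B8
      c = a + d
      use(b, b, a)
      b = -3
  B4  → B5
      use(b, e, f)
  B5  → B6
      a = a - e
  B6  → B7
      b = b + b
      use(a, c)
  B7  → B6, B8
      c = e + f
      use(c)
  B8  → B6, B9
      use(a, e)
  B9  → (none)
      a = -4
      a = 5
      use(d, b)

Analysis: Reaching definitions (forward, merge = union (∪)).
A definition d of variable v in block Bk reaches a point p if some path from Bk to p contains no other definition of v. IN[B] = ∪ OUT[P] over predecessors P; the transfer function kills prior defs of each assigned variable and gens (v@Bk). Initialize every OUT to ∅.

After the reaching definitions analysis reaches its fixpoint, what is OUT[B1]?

Per-block solution:
  B0:   IN={}   OUT={b@B0, f@B0}
  B1:   IN={b@B0, f@B0}   OUT={b@B0, e@B1, f@B1}
  B2:   IN={b@B0, e@B1, f@B1}   OUT={b@B0, e@B2, f@B1}
  B3:   IN={b@B0, e@B2, f@B1}   OUT={b@B3, c@B3, e@B2, f@B1}
  B4:   IN={b@B3, c@B3, e@B2, f@B1}   OUT={b@B3, c@B3, e@B2, f@B1}
  B5:   IN={b@B3, c@B3, e@B2, f@B1}   OUT={a@B5, b@B3, c@B3, e@B2, f@B1}
  B6:   IN={a@B5, b@B0, b@B3, b@B6, c@B3, c@B7, e@B2, f@B0, f@B1}   OUT={a@B5, b@B6, c@B3, c@B7, e@B2, f@B0, f@B1}
  B7:   IN={a@B5, b@B6, c@B3, c@B7, e@B2, f@B0, f@B1}   OUT={a@B5, b@B6, c@B7, e@B2, f@B0, f@B1}
  B8:   IN={a@B5, b@B3, b@B6, c@B3, c@B7, e@B2, f@B0, f@B1}   OUT={a@B5, b@B3, b@B6, c@B3, c@B7, e@B2, f@B0, f@B1}
  B9:   IN={a@B5, b@B3, b@B6, c@B3, c@B7, e@B2, f@B0, f@B1}   OUT={a@B9, b@B3, b@B6, c@B3, c@B7, e@B2, f@B0, f@B1}

Merge at B1: IN[B1] = OUT[B0] = {b@B0, f@B0}
Applying B1's transfer function to that IN value gives OUT[B1] (row B1 above).

Answer: {b@B0, e@B1, f@B1}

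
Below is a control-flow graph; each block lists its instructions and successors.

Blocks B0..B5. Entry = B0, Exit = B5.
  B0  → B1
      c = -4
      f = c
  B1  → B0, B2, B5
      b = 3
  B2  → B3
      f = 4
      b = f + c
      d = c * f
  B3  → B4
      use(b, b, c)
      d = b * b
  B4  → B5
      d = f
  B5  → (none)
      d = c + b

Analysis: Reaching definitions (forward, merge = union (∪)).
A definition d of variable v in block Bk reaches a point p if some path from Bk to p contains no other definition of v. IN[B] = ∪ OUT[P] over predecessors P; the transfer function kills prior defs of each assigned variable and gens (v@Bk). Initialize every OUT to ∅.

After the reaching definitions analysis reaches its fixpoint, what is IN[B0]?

Answer: {b@B1, c@B0, f@B0}

Derivation:
Fixpoint table:
  B0:   IN={b@B1, c@B0, f@B0}   OUT={b@B1, c@B0, f@B0}
  B1:   IN={b@B1, c@B0, f@B0}   OUT={b@B1, c@B0, f@B0}
  B2:   IN={b@B1, c@B0, f@B0}   OUT={b@B2, c@B0, d@B2, f@B2}
  B3:   IN={b@B2, c@B0, d@B2, f@B2}   OUT={b@B2, c@B0, d@B3, f@B2}
  B4:   IN={b@B2, c@B0, d@B3, f@B2}   OUT={b@B2, c@B0, d@B4, f@B2}
  B5:   IN={b@B1, b@B2, c@B0, d@B4, f@B0, f@B2}   OUT={b@B1, b@B2, c@B0, d@B5, f@B0, f@B2}

Merge at B0 (entry node, so the boundary value {} is joined with the incoming edge(s)): IN[B0] = {} ⊔ OUT[B1] = {b@B1, c@B0, f@B0}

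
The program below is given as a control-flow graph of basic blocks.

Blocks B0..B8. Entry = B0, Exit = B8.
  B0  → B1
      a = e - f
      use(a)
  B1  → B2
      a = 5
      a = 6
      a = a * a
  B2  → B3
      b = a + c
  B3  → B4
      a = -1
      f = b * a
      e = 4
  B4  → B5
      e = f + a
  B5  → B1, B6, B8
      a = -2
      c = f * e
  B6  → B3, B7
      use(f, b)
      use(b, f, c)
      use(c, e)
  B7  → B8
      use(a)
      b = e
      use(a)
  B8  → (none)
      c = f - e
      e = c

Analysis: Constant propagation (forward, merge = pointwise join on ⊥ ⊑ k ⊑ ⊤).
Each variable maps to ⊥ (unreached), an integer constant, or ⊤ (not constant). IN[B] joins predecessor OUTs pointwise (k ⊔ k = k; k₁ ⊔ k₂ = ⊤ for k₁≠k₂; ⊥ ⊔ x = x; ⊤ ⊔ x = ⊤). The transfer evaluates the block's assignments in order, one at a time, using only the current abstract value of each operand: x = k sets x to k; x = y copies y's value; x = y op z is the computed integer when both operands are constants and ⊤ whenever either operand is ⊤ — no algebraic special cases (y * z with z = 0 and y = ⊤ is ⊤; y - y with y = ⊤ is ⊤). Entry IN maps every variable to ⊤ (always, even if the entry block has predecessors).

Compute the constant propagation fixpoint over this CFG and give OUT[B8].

Answer: {a: -2, b: ⊤, c: ⊤, d: ⊤, e: ⊤, f: ⊤}

Trace:
Fixpoint table:
  B0: | IN=(all ⊤) | OUT=(all ⊤)
  B1: | IN=(all ⊤) | OUT={a:36; rest ⊤}
  B2: | IN={a:36; rest ⊤} | OUT={a:36; rest ⊤}
  B3: | IN=(all ⊤) | OUT={a:-1, e:4; rest ⊤}
  B4: | IN={a:-1, e:4; rest ⊤} | OUT={a:-1; rest ⊤}
  B5: | IN={a:-1; rest ⊤} | OUT={a:-2; rest ⊤}
  B6: | IN={a:-2; rest ⊤} | OUT={a:-2; rest ⊤}
  B7: | IN={a:-2; rest ⊤} | OUT={a:-2; rest ⊤}
  B8: | IN={a:-2; rest ⊤} | OUT={a:-2; rest ⊤}

Merge at B8: IN[B8] = OUT[B5] ⊔ OUT[B7] = {a: -2, b: ⊤, c: ⊤, d: ⊤, e: ⊤, f: ⊤}
Applying B8's transfer function to that IN value gives OUT[B8] (row B8 above).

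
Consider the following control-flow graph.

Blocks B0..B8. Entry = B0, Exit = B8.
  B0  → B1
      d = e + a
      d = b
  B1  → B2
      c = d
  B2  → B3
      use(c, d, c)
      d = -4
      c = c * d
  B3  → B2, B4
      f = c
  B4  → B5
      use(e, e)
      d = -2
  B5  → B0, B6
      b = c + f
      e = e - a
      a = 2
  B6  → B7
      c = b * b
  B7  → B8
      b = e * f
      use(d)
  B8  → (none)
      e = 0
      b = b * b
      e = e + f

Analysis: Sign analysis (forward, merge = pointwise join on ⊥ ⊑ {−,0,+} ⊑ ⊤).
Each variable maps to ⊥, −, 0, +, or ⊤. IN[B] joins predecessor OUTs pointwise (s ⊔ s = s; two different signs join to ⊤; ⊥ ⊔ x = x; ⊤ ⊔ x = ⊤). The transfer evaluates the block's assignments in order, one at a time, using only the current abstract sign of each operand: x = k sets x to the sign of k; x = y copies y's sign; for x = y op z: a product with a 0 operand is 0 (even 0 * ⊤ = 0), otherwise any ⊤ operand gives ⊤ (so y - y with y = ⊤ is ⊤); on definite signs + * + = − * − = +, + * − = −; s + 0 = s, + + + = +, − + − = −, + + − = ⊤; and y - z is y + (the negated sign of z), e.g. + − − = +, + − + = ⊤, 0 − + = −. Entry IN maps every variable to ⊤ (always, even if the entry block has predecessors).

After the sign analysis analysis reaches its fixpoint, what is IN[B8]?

Per-block solution:
  B0: | IN=(all ⊤) | OUT=(all ⊤)
  B1: | IN=(all ⊤) | OUT=(all ⊤)
  B2: | IN=(all ⊤) | OUT={d:-; rest ⊤}
  B3: | IN={d:-; rest ⊤} | OUT={d:-; rest ⊤}
  B4: | IN={d:-; rest ⊤} | OUT={d:-; rest ⊤}
  B5: | IN={d:-; rest ⊤} | OUT={a:+, d:-; rest ⊤}
  B6: | IN={a:+, d:-; rest ⊤} | OUT={a:+, d:-; rest ⊤}
  B7: | IN={a:+, d:-; rest ⊤} | OUT={a:+, d:-; rest ⊤}
  B8: | IN={a:+, d:-; rest ⊤} | OUT={a:+, d:-; rest ⊤}

Merge at B8: IN[B8] = OUT[B7] = {a: +, b: ⊤, c: ⊤, d: -, e: ⊤, f: ⊤}

Answer: {a: +, b: ⊤, c: ⊤, d: -, e: ⊤, f: ⊤}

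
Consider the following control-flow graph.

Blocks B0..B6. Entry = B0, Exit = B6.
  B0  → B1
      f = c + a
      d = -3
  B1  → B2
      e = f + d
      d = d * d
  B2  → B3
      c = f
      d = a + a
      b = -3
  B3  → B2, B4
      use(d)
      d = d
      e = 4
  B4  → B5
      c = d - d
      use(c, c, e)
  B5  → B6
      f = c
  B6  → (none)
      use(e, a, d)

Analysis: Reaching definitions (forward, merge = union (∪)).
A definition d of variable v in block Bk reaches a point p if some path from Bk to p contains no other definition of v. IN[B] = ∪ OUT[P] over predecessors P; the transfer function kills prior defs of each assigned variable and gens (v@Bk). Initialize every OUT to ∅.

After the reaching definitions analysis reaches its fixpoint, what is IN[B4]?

Answer: {b@B2, c@B2, d@B3, e@B3, f@B0}

Working:
Per-block solution:
  B0: | IN={} | OUT={d@B0, f@B0}
  B1: | IN={d@B0, f@B0} | OUT={d@B1, e@B1, f@B0}
  B2: | IN={b@B2, c@B2, d@B1, d@B3, e@B1, e@B3, f@B0} | OUT={b@B2, c@B2, d@B2, e@B1, e@B3, f@B0}
  B3: | IN={b@B2, c@B2, d@B2, e@B1, e@B3, f@B0} | OUT={b@B2, c@B2, d@B3, e@B3, f@B0}
  B4: | IN={b@B2, c@B2, d@B3, e@B3, f@B0} | OUT={b@B2, c@B4, d@B3, e@B3, f@B0}
  B5: | IN={b@B2, c@B4, d@B3, e@B3, f@B0} | OUT={b@B2, c@B4, d@B3, e@B3, f@B5}
  B6: | IN={b@B2, c@B4, d@B3, e@B3, f@B5} | OUT={b@B2, c@B4, d@B3, e@B3, f@B5}

Merge at B4: IN[B4] = OUT[B3] = {b@B2, c@B2, d@B3, e@B3, f@B0}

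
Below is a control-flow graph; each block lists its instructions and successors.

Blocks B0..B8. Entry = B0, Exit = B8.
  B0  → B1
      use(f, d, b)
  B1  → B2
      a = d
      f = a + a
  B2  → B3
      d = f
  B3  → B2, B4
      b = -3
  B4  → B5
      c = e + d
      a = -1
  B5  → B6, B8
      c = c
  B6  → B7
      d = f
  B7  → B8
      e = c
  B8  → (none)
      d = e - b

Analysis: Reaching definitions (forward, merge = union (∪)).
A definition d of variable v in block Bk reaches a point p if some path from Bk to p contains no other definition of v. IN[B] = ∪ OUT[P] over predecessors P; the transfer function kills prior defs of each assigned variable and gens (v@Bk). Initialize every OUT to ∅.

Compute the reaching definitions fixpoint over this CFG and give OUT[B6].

Per-block solution:
  B0:   IN={}   OUT={}
  B1:   IN={}   OUT={a@B1, f@B1}
  B2:   IN={a@B1, b@B3, d@B2, f@B1}   OUT={a@B1, b@B3, d@B2, f@B1}
  B3:   IN={a@B1, b@B3, d@B2, f@B1}   OUT={a@B1, b@B3, d@B2, f@B1}
  B4:   IN={a@B1, b@B3, d@B2, f@B1}   OUT={a@B4, b@B3, c@B4, d@B2, f@B1}
  B5:   IN={a@B4, b@B3, c@B4, d@B2, f@B1}   OUT={a@B4, b@B3, c@B5, d@B2, f@B1}
  B6:   IN={a@B4, b@B3, c@B5, d@B2, f@B1}   OUT={a@B4, b@B3, c@B5, d@B6, f@B1}
  B7:   IN={a@B4, b@B3, c@B5, d@B6, f@B1}   OUT={a@B4, b@B3, c@B5, d@B6, e@B7, f@B1}
  B8:   IN={a@B4, b@B3, c@B5, d@B2, d@B6, e@B7, f@B1}   OUT={a@B4, b@B3, c@B5, d@B8, e@B7, f@B1}

Merge at B6: IN[B6] = OUT[B5] = {a@B4, b@B3, c@B5, d@B2, f@B1}
Applying B6's transfer function to that IN value gives OUT[B6] (row B6 above).

Answer: {a@B4, b@B3, c@B5, d@B6, f@B1}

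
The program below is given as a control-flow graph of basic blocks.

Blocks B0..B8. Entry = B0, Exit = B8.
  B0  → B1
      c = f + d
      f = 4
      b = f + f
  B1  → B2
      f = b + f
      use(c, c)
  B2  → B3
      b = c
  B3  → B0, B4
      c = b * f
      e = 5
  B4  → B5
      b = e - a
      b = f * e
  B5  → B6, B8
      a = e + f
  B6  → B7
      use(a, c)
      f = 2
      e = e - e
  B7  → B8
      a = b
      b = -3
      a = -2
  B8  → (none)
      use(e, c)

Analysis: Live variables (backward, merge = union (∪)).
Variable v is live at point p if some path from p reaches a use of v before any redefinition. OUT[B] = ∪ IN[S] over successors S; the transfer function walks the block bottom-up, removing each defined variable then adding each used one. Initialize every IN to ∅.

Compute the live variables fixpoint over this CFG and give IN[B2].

Converged values:
  B0:  IN={a, d, f}  OUT={a, b, c, d, f}
  B1:  IN={a, b, c, d, f}  OUT={a, c, d, f}
  B2:  IN={a, c, d, f}  OUT={a, b, d, f}
  B3:  IN={a, b, d, f}  OUT={a, c, d, e, f}
  B4:  IN={a, c, e, f}  OUT={b, c, e, f}
  B5:  IN={b, c, e, f}  OUT={a, b, c, e}
  B6:  IN={a, b, c, e}  OUT={b, c, e}
  B7:  IN={b, c, e}  OUT={c, e}
  B8:  IN={c, e}  OUT={}

Merge at B2: OUT[B2] = IN[B3] = {a, b, d, f}
Applying B2's transfer function to that OUT value gives IN[B2] (row B2 above).

Answer: {a, c, d, f}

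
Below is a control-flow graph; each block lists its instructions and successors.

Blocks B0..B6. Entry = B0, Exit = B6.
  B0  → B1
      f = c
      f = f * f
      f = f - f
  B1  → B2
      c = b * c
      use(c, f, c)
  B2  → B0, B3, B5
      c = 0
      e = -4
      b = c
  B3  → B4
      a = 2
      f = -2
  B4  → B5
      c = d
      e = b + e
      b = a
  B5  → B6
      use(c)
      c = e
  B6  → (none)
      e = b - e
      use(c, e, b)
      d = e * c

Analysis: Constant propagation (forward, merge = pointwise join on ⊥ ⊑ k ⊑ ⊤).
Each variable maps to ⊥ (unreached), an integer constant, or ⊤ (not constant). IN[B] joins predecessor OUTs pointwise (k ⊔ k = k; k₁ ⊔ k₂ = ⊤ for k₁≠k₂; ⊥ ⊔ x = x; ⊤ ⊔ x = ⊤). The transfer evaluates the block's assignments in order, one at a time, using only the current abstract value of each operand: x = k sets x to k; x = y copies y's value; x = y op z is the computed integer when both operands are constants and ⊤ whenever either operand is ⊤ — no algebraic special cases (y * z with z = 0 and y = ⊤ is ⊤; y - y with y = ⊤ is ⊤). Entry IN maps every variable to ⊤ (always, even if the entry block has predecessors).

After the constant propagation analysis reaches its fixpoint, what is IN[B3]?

Answer: {a: ⊤, b: 0, c: 0, d: ⊤, e: -4, f: ⊤}

Working:
Per-block solution:
  B0:   IN=(all ⊤)   OUT=(all ⊤)
  B1:   IN=(all ⊤)   OUT=(all ⊤)
  B2:   IN=(all ⊤)   OUT={b:0, c:0, e:-4; rest ⊤}
  B3:   IN={b:0, c:0, e:-4; rest ⊤}   OUT={a:2, b:0, c:0, e:-4, f:-2; rest ⊤}
  B4:   IN={a:2, b:0, c:0, e:-4, f:-2; rest ⊤}   OUT={a:2, b:2, e:-4, f:-2; rest ⊤}
  B5:   IN={e:-4; rest ⊤}   OUT={c:-4, e:-4; rest ⊤}
  B6:   IN={c:-4, e:-4; rest ⊤}   OUT={c:-4; rest ⊤}

Merge at B3: IN[B3] = OUT[B2] = {a: ⊤, b: 0, c: 0, d: ⊤, e: -4, f: ⊤}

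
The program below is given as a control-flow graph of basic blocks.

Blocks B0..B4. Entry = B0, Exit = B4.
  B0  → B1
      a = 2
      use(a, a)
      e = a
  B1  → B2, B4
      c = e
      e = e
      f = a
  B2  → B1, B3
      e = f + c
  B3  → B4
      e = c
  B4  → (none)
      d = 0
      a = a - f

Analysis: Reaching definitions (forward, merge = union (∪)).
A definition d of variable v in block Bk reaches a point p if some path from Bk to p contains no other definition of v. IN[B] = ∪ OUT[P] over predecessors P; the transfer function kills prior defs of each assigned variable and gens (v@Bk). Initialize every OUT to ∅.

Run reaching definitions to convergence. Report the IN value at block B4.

Answer: {a@B0, c@B1, e@B1, e@B3, f@B1}

Working:
Fixpoint table:
  B0: | IN={} | OUT={a@B0, e@B0}
  B1: | IN={a@B0, c@B1, e@B0, e@B2, f@B1} | OUT={a@B0, c@B1, e@B1, f@B1}
  B2: | IN={a@B0, c@B1, e@B1, f@B1} | OUT={a@B0, c@B1, e@B2, f@B1}
  B3: | IN={a@B0, c@B1, e@B2, f@B1} | OUT={a@B0, c@B1, e@B3, f@B1}
  B4: | IN={a@B0, c@B1, e@B1, e@B3, f@B1} | OUT={a@B4, c@B1, d@B4, e@B1, e@B3, f@B1}

Merge at B4: IN[B4] = OUT[B1] ⊔ OUT[B3] = {a@B0, c@B1, e@B1, e@B3, f@B1}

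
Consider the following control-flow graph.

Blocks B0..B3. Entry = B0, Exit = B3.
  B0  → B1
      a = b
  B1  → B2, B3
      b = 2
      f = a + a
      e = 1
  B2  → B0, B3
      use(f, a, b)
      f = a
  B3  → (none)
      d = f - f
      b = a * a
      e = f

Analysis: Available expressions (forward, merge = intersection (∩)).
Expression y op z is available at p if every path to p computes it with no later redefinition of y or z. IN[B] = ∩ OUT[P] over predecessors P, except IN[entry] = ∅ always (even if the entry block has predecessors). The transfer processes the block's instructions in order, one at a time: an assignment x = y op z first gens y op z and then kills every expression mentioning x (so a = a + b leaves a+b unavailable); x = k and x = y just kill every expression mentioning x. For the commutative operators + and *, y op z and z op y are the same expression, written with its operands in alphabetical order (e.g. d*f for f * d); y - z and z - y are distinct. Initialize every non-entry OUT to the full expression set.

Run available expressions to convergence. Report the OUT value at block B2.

Answer: {a+a}

Trace:
Per-block solution:
  B0:   IN={}   OUT={}
  B1:   IN={}   OUT={a+a}
  B2:   IN={a+a}   OUT={a+a}
  B3:   IN={a+a}   OUT={a*a, a+a, f-f}

Merge at B2: IN[B2] = OUT[B1] = {a+a}
Applying B2's transfer function to that IN value gives OUT[B2] (row B2 above).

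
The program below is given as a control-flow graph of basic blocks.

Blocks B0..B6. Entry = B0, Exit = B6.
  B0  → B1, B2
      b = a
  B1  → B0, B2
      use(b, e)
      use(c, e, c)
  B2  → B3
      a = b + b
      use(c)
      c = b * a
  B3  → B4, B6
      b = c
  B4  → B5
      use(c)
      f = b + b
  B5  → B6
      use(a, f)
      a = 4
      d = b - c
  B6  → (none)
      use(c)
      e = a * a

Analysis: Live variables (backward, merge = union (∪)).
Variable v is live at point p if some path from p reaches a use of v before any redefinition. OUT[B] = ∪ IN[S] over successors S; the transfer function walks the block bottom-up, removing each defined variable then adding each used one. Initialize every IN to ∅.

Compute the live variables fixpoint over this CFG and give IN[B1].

Answer: {a, b, c, e}

Trace:
Converged values:
  B0:   IN={a, c, e}   OUT={a, b, c, e}
  B1:   IN={a, b, c, e}   OUT={a, b, c, e}
  B2:   IN={b, c}   OUT={a, c}
  B3:   IN={a, c}   OUT={a, b, c}
  B4:   IN={a, b, c}   OUT={a, b, c, f}
  B5:   IN={a, b, c, f}   OUT={a, c}
  B6:   IN={a, c}   OUT={}

Merge at B1: OUT[B1] = IN[B0] ⊔ IN[B2] = {a, b, c, e}
Applying B1's transfer function to that OUT value gives IN[B1] (row B1 above).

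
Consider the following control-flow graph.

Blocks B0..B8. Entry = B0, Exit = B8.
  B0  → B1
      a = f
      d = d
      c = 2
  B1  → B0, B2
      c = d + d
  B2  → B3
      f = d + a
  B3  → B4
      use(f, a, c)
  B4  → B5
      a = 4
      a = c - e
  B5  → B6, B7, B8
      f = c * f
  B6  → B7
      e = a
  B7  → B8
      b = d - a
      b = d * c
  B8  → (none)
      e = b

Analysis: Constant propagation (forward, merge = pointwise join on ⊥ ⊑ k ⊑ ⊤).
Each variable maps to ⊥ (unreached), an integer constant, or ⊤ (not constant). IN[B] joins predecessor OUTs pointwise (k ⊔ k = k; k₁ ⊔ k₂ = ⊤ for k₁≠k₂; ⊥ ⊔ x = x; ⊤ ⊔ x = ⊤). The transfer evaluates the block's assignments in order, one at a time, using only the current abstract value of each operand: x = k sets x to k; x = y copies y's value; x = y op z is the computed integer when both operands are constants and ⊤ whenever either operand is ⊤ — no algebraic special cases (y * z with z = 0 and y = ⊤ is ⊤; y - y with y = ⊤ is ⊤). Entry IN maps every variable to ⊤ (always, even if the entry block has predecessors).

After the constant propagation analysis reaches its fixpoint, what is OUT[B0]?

Answer: {a: ⊤, b: ⊤, c: 2, d: ⊤, e: ⊤, f: ⊤}

Derivation:
Fixpoint table:
  B0: | IN=(all ⊤) | OUT={c:2; rest ⊤}
  B1: | IN={c:2; rest ⊤} | OUT=(all ⊤)
  B2: | IN=(all ⊤) | OUT=(all ⊤)
  B3: | IN=(all ⊤) | OUT=(all ⊤)
  B4: | IN=(all ⊤) | OUT=(all ⊤)
  B5: | IN=(all ⊤) | OUT=(all ⊤)
  B6: | IN=(all ⊤) | OUT=(all ⊤)
  B7: | IN=(all ⊤) | OUT=(all ⊤)
  B8: | IN=(all ⊤) | OUT=(all ⊤)

Merge at B0 (entry node, so the boundary value (all ⊤) is joined with the incoming edge(s)): IN[B0] = (all ⊤) ⊔ OUT[B1] = {a: ⊤, b: ⊤, c: ⊤, d: ⊤, e: ⊤, f: ⊤}
Applying B0's transfer function to that IN value gives OUT[B0] (row B0 above).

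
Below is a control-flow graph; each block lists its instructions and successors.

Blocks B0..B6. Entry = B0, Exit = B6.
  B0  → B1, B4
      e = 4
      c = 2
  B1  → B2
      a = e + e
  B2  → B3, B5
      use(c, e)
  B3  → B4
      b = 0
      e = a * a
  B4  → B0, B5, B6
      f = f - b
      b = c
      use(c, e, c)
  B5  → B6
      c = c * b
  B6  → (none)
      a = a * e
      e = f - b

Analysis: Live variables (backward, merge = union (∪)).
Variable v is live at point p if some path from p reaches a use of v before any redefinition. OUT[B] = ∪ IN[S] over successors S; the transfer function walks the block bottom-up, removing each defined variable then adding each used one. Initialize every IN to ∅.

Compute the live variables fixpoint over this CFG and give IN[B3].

Converged values:
  B0:  IN={a, b, f}  OUT={a, b, c, e, f}
  B1:  IN={b, c, e, f}  OUT={a, b, c, e, f}
  B2:  IN={a, b, c, e, f}  OUT={a, b, c, e, f}
  B3:  IN={a, c, f}  OUT={a, b, c, e, f}
  B4:  IN={a, b, c, e, f}  OUT={a, b, c, e, f}
  B5:  IN={a, b, c, e, f}  OUT={a, b, e, f}
  B6:  IN={a, b, e, f}  OUT={}

Merge at B3: OUT[B3] = IN[B4] = {a, b, c, e, f}
Applying B3's transfer function to that OUT value gives IN[B3] (row B3 above).

Answer: {a, c, f}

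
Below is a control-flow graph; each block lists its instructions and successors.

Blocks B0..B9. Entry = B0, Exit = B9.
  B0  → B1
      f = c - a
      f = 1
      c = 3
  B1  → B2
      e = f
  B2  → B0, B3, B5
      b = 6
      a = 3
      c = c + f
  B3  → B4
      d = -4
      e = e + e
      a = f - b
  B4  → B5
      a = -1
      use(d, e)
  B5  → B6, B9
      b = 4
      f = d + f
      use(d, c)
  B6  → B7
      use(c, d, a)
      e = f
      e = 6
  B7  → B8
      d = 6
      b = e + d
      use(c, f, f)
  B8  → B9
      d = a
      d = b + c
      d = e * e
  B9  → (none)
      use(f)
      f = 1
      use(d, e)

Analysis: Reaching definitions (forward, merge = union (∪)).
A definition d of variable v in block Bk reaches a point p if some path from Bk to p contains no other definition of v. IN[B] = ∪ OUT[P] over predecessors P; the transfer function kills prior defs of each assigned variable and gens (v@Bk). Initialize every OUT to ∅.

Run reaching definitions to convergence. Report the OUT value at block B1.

Converged values:
  B0: | IN={a@B2, b@B2, c@B2, e@B1, f@B0} | OUT={a@B2, b@B2, c@B0, e@B1, f@B0}
  B1: | IN={a@B2, b@B2, c@B0, e@B1, f@B0} | OUT={a@B2, b@B2, c@B0, e@B1, f@B0}
  B2: | IN={a@B2, b@B2, c@B0, e@B1, f@B0} | OUT={a@B2, b@B2, c@B2, e@B1, f@B0}
  B3: | IN={a@B2, b@B2, c@B2, e@B1, f@B0} | OUT={a@B3, b@B2, c@B2, d@B3, e@B3, f@B0}
  B4: | IN={a@B3, b@B2, c@B2, d@B3, e@B3, f@B0} | OUT={a@B4, b@B2, c@B2, d@B3, e@B3, f@B0}
  B5: | IN={a@B2, a@B4, b@B2, c@B2, d@B3, e@B1, e@B3, f@B0} | OUT={a@B2, a@B4, b@B5, c@B2, d@B3, e@B1, e@B3, f@B5}
  B6: | IN={a@B2, a@B4, b@B5, c@B2, d@B3, e@B1, e@B3, f@B5} | OUT={a@B2, a@B4, b@B5, c@B2, d@B3, e@B6, f@B5}
  B7: | IN={a@B2, a@B4, b@B5, c@B2, d@B3, e@B6, f@B5} | OUT={a@B2, a@B4, b@B7, c@B2, d@B7, e@B6, f@B5}
  B8: | IN={a@B2, a@B4, b@B7, c@B2, d@B7, e@B6, f@B5} | OUT={a@B2, a@B4, b@B7, c@B2, d@B8, e@B6, f@B5}
  B9: | IN={a@B2, a@B4, b@B5, b@B7, c@B2, d@B3, d@B8, e@B1, e@B3, e@B6, f@B5} | OUT={a@B2, a@B4, b@B5, b@B7, c@B2, d@B3, d@B8, e@B1, e@B3, e@B6, f@B9}

Merge at B1: IN[B1] = OUT[B0] = {a@B2, b@B2, c@B0, e@B1, f@B0}
Applying B1's transfer function to that IN value gives OUT[B1] (row B1 above).

Answer: {a@B2, b@B2, c@B0, e@B1, f@B0}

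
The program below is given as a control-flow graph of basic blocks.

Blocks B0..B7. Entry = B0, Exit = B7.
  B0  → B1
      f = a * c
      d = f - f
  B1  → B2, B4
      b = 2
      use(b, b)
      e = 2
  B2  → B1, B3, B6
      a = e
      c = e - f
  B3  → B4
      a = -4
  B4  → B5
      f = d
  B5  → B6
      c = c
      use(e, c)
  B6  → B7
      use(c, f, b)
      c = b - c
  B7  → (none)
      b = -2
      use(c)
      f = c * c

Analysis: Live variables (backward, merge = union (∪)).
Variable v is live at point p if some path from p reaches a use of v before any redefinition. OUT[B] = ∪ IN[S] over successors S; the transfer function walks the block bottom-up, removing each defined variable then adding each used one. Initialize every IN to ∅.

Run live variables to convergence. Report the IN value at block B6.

Answer: {b, c, f}

Working:
Per-block solution:
  B0:  IN={a, c}  OUT={c, d, f}
  B1:  IN={c, d, f}  OUT={b, c, d, e, f}
  B2:  IN={b, d, e, f}  OUT={b, c, d, e, f}
  B3:  IN={b, c, d, e}  OUT={b, c, d, e}
  B4:  IN={b, c, d, e}  OUT={b, c, e, f}
  B5:  IN={b, c, e, f}  OUT={b, c, f}
  B6:  IN={b, c, f}  OUT={c}
  B7:  IN={c}  OUT={}

Merge at B6: OUT[B6] = IN[B7] = {c}
Applying B6's transfer function to that OUT value gives IN[B6] (row B6 above).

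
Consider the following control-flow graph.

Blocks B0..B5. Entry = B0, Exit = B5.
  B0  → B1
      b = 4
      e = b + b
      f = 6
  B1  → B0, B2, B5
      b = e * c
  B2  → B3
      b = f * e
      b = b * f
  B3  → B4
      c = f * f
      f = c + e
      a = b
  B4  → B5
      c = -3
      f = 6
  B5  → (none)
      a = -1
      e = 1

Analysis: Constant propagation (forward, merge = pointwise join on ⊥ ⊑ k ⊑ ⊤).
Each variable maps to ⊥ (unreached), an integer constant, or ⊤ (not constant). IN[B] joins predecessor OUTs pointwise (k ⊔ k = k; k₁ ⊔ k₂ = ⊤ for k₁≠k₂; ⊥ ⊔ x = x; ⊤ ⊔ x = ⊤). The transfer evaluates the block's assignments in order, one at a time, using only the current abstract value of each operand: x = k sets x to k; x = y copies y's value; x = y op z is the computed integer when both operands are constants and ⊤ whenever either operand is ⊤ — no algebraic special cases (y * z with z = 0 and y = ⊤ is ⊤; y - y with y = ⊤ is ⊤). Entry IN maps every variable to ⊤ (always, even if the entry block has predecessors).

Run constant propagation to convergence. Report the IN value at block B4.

Per-block solution:
  B0: | IN=(all ⊤) | OUT={b:4, e:8, f:6; rest ⊤}
  B1: | IN={b:4, e:8, f:6; rest ⊤} | OUT={e:8, f:6; rest ⊤}
  B2: | IN={e:8, f:6; rest ⊤} | OUT={b:288, e:8, f:6; rest ⊤}
  B3: | IN={b:288, e:8, f:6; rest ⊤} | OUT={a:288, b:288, c:36, e:8, f:44; rest ⊤}
  B4: | IN={a:288, b:288, c:36, e:8, f:44; rest ⊤} | OUT={a:288, b:288, c:-3, e:8, f:6; rest ⊤}
  B5: | IN={e:8, f:6; rest ⊤} | OUT={a:-1, e:1, f:6; rest ⊤}

Merge at B4: IN[B4] = OUT[B3] = {a: 288, b: 288, c: 36, d: ⊤, e: 8, f: 44}

Answer: {a: 288, b: 288, c: 36, d: ⊤, e: 8, f: 44}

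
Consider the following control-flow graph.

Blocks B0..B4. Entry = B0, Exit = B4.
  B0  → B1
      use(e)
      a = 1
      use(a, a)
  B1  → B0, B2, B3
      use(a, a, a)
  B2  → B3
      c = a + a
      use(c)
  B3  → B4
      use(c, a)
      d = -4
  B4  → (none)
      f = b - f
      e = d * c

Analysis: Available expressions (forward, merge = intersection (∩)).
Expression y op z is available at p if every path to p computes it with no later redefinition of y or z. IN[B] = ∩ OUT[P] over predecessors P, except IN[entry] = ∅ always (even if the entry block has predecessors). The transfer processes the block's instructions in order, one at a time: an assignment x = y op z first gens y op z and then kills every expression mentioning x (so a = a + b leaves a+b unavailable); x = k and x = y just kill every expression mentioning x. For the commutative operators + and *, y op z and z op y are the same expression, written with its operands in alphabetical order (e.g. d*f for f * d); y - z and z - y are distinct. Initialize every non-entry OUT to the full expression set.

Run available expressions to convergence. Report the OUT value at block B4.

Answer: {c*d}

Derivation:
Per-block solution:
  B0:   IN={}   OUT={}
  B1:   IN={}   OUT={}
  B2:   IN={}   OUT={a+a}
  B3:   IN={}   OUT={}
  B4:   IN={}   OUT={c*d}

Merge at B4: IN[B4] = OUT[B3] = {}
Applying B4's transfer function to that IN value gives OUT[B4] (row B4 above).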